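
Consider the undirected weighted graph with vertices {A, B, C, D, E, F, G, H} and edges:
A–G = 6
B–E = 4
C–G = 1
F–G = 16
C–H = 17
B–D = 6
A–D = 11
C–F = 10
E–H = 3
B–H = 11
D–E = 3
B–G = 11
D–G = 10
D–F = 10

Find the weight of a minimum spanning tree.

Sort edges by weight, then run Kruskal:
C–G (1): add — endpoints in different components.
D–E (3): add — endpoints in different components.
E–H (3): add — endpoints in different components.
B–E (4): add — endpoints in different components.
A–G (6): add — endpoints in different components.
B–D (6): skip — B and D already connected.
C–F (10): add — endpoints in different components.
D–F (10): add — endpoints in different components.
MST edges: C–G, D–E, E–H, B–E, A–G, C–F, D–F; total weight 1+3+3+4+6+10+10 = 37.

37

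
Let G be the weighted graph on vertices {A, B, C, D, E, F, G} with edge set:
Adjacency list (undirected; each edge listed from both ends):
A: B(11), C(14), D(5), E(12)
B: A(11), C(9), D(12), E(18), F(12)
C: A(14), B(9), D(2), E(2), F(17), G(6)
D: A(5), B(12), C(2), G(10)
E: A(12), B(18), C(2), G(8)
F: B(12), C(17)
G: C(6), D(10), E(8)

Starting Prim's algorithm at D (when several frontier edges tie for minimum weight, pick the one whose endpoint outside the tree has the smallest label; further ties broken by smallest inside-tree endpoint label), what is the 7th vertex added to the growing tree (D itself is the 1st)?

F

Grow the tree from D using Prim:
Step 1: frontier [C-D 2, A-D 5, D-G 10, B-D 12] → take C-D (2); add C.
Step 2: frontier [C-E 2, C-G 6, B-C 9, A-C 14, C-F 17, A-D 5, D-G 10, B-D 12] → take C-E (2); add E.
Step 3: frontier [C-G 6, B-C 9, A-C 14, C-F 17, A-D 5, D-G 10, B-D 12, E-G 8, A-E 12, B-E 18] → take A-D (5); add A.
Step 4: frontier [A-B 11, C-G 6, B-C 9, C-F 17, D-G 10, B-D 12, E-G 8, B-E 18] → take C-G (6); add G.
Step 5: frontier [A-B 11, B-C 9, C-F 17, B-D 12, B-E 18] → take B-C (9); add B.
Step 6: frontier [B-F 12, C-F 17] → take B-F (12); add F.
Vertex order: D, C, E, A, G, B, F. The 7th vertex is F.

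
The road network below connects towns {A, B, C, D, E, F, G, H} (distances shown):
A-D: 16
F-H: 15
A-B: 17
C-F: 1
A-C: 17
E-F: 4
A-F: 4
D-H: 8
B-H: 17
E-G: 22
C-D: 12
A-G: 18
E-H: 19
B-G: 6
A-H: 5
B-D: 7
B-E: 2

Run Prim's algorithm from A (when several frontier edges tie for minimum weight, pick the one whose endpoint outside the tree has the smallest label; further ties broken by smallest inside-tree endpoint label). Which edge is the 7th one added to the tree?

B-D

Prim, starting at A.
Step 1: cheapest edge leaving the tree is A-F (4); add F.
Step 2: cheapest edge leaving the tree is C-F (1); add C.
Step 3: cheapest edge leaving the tree is E-F (4); add E.
Step 4: cheapest edge leaving the tree is B-E (2); add B.
Step 5: cheapest edge leaving the tree is A-H (5); add H.
Step 6: cheapest edge leaving the tree is B-G (6); add G.
Step 7: cheapest edge leaving the tree is B-D (7); add D.
The 7th edge added is B-D.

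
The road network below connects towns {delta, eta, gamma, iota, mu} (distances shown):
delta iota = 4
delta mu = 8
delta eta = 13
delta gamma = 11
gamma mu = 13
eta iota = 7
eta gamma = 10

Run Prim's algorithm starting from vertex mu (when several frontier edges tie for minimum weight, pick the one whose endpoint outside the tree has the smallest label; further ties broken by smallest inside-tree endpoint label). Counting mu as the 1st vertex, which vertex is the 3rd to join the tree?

Prim's algorithm from mu:
Step 1: cheapest edge leaving the tree is delta mu (8); add delta.
Step 2: cheapest edge leaving the tree is delta iota (4); add iota.
Step 3: cheapest edge leaving the tree is eta iota (7); add eta.
Step 4: cheapest edge leaving the tree is eta gamma (10); add gamma.
Vertex order: mu, delta, iota, eta, gamma. The 3rd vertex is iota.

iota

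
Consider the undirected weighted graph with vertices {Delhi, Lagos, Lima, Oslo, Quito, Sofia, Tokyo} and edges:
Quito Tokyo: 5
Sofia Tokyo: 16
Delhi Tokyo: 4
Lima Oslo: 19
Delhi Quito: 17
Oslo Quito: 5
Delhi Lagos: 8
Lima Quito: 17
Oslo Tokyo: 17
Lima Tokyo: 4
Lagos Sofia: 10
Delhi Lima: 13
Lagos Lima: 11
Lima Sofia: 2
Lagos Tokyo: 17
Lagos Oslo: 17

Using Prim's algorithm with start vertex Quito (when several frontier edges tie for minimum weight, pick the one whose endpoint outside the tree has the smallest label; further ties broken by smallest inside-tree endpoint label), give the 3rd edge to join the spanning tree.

Delhi-Tokyo

Prim, starting at Quito.
Step 1: cheapest edge leaving the tree is Oslo Quito (5); add Oslo.
Step 2: cheapest edge leaving the tree is Quito Tokyo (5); add Tokyo.
Step 3: cheapest edge leaving the tree is Delhi Tokyo (4); add Delhi.
Step 4: cheapest edge leaving the tree is Lima Tokyo (4); add Lima.
Step 5: cheapest edge leaving the tree is Lima Sofia (2); add Sofia.
Step 6: cheapest edge leaving the tree is Delhi Lagos (8); add Lagos.
The 3rd edge added is Delhi Tokyo.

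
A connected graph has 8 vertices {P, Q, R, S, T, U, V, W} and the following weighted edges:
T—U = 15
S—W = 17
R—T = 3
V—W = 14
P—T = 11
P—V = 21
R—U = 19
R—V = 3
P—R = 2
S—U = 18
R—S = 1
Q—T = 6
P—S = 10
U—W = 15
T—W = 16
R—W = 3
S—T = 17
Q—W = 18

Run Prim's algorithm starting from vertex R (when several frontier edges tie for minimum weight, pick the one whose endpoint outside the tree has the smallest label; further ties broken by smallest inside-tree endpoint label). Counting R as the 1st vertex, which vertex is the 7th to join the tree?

Prim's algorithm from R:
Step 1: cheapest edge leaving the tree is R—S (1); add S.
Step 2: cheapest edge leaving the tree is P—R (2); add P.
Step 3: cheapest edge leaving the tree is R—T (3); add T.
Step 4: cheapest edge leaving the tree is R—V (3); add V.
Step 5: cheapest edge leaving the tree is R—W (3); add W.
Step 6: cheapest edge leaving the tree is Q—T (6); add Q.
Step 7: cheapest edge leaving the tree is T—U (15); add U.
Vertex order: R, S, P, T, V, W, Q, U. The 7th vertex is Q.

Q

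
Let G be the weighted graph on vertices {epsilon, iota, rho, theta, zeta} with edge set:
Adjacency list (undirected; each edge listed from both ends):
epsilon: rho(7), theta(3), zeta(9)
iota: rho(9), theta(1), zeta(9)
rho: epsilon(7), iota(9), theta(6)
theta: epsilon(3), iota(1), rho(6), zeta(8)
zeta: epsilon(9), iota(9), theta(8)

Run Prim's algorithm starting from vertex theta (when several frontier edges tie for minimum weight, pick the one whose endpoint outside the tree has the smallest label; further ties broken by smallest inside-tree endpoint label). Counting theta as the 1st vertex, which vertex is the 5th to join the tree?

Prim's algorithm from theta:
Step 1: cheapest edge leaving the tree is iota theta (1); add iota.
Step 2: cheapest edge leaving the tree is epsilon theta (3); add epsilon.
Step 3: cheapest edge leaving the tree is rho theta (6); add rho.
Step 4: cheapest edge leaving the tree is theta zeta (8); add zeta.
Vertex order: theta, iota, epsilon, rho, zeta. The 5th vertex is zeta.

zeta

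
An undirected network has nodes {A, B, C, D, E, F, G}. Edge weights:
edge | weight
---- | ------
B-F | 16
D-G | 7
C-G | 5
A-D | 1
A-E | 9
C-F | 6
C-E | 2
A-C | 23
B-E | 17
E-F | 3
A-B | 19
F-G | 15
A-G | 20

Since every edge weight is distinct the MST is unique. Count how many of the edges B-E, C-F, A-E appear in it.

Sort edges by weight, then run Kruskal:
A-D (1): add — endpoints in different components.
C-E (2): add — endpoints in different components.
E-F (3): add — endpoints in different components.
C-G (5): add — endpoints in different components.
C-F (6): skip — C and F already connected.
D-G (7): add — endpoints in different components.
A-E (9): skip — A and E already connected.
F-G (15): skip — F and G already connected.
B-F (16): add — endpoints in different components.
MST edge set: {A-D, C-E, E-F, C-G, D-G, B-F}.
Of the listed edges, {} are in the MST → 0.

0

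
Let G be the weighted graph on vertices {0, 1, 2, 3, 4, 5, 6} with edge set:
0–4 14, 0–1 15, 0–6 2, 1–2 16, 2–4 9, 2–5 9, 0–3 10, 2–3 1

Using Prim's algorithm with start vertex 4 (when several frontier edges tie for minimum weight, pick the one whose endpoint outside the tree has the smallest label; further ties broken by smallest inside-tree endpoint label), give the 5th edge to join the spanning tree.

0-6

Grow the tree from 4 using Prim:
Step 1: frontier [2–4 9, 0–4 14] → take 2–4 (9); add 2.
Step 2: frontier [2–3 1, 2–5 9, 1–2 16, 0–4 14] → take 2–3 (1); add 3.
Step 3: frontier [2–5 9, 1–2 16, 0–3 10, 0–4 14] → take 2–5 (9); add 5.
Step 4: frontier [1–2 16, 0–3 10, 0–4 14] → take 0–3 (10); add 0.
Step 5: frontier [0–6 2, 0–1 15, 1–2 16] → take 0–6 (2); add 6.
Step 6: frontier [0–1 15, 1–2 16] → take 0–1 (15); add 1.
The 5th edge added is 0–6.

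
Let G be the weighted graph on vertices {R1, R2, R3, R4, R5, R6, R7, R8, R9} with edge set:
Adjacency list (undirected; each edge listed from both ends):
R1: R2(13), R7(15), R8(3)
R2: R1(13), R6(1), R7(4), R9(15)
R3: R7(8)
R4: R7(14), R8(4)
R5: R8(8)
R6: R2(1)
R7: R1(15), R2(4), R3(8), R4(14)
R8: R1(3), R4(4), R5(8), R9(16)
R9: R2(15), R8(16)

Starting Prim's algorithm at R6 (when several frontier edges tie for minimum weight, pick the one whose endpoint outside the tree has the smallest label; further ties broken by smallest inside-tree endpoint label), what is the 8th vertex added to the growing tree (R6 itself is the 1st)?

R5

Grow the tree from R6 using Prim:
Step 1: cheapest edge leaving the tree is R2—R6 (1); add R2.
Step 2: cheapest edge leaving the tree is R2—R7 (4); add R7.
Step 3: cheapest edge leaving the tree is R3—R7 (8); add R3.
Step 4: cheapest edge leaving the tree is R1—R2 (13); add R1.
Step 5: cheapest edge leaving the tree is R1—R8 (3); add R8.
Step 6: cheapest edge leaving the tree is R4—R8 (4); add R4.
Step 7: cheapest edge leaving the tree is R5—R8 (8); add R5.
Step 8: cheapest edge leaving the tree is R2—R9 (15); add R9.
Vertex order: R6, R2, R7, R3, R1, R8, R4, R5, R9. The 8th vertex is R5.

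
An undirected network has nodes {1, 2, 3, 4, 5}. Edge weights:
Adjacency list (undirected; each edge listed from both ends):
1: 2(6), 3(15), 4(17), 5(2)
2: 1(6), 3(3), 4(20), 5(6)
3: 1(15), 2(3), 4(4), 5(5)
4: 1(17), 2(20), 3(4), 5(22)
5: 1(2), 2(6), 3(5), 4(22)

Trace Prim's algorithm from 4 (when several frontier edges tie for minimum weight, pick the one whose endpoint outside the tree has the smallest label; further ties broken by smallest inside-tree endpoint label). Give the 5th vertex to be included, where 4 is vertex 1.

Prim's algorithm from 4:
Step 1: frontier [3–4 4, 1–4 17, 2–4 20, 4–5 22] → take 3–4 (4); add 3.
Step 2: frontier [2–3 3, 3–5 5, 1–3 15, 1–4 17, 2–4 20, 4–5 22] → take 2–3 (3); add 2.
Step 3: frontier [1–2 6, 2–5 6, 3–5 5, 1–3 15, 1–4 17, 4–5 22] → take 3–5 (5); add 5.
Step 4: frontier [1–2 6, 1–3 15, 1–4 17, 1–5 2] → take 1–5 (2); add 1.
Vertex order: 4, 3, 2, 5, 1. The 5th vertex is 1.

1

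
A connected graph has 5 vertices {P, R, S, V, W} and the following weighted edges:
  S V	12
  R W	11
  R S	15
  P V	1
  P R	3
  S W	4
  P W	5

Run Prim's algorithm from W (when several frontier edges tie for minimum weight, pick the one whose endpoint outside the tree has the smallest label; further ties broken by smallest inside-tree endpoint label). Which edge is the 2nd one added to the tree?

Grow the tree from W using Prim:
Step 1: cheapest edge leaving the tree is S W (4); add S.
Step 2: cheapest edge leaving the tree is P W (5); add P.
Step 3: cheapest edge leaving the tree is P V (1); add V.
Step 4: cheapest edge leaving the tree is P R (3); add R.
The 2nd edge added is P W.

P-W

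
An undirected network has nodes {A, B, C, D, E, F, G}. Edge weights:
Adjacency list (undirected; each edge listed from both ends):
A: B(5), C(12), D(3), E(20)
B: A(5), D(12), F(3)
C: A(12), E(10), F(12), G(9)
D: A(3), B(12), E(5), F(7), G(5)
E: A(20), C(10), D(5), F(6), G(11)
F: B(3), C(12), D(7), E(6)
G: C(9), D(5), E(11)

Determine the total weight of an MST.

30

Kruskal's algorithm — process edges by increasing weight (ties by edge label):
A D (3): add — endpoints in different components.
B F (3): add — endpoints in different components.
A B (5): add — endpoints in different components.
D E (5): add — endpoints in different components.
D G (5): add — endpoints in different components.
E F (6): skip — E and F already connected.
D F (7): skip — D and F already connected.
C G (9): add — endpoints in different components.
MST edges: A D, B F, A B, D E, D G, C G; total weight 3+3+5+5+5+9 = 30.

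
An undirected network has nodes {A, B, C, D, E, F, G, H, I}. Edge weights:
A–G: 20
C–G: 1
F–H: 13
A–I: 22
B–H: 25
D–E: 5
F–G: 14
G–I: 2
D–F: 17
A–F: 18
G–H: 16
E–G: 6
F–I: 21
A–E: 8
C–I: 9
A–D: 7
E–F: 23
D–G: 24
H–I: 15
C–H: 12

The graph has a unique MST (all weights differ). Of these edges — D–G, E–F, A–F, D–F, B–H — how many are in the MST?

Kruskal: consider edges lightest-first.
C–G (1): add — endpoints in different components.
G–I (2): add — endpoints in different components.
D–E (5): add — endpoints in different components.
E–G (6): add — endpoints in different components.
A–D (7): add — endpoints in different components.
A–E (8): skip — A and E already connected.
C–I (9): skip — C and I already connected.
C–H (12): add — endpoints in different components.
F–H (13): add — endpoints in different components.
F–G (14): skip — F and G already connected.
H–I (15): skip — H and I already connected.
G–H (16): skip — G and H already connected.
D–F (17): skip — D and F already connected.
A–F (18): skip — A and F already connected.
A–G (20): skip — A and G already connected.
F–I (21): skip — F and I already connected.
A–I (22): skip — A and I already connected.
E–F (23): skip — E and F already connected.
D–G (24): skip — D and G already connected.
B–H (25): add — endpoints in different components.
MST edge set: {C–G, G–I, D–E, E–G, A–D, C–H, F–H, B–H}.
Of the listed edges, {B–H} are in the MST → 1.

1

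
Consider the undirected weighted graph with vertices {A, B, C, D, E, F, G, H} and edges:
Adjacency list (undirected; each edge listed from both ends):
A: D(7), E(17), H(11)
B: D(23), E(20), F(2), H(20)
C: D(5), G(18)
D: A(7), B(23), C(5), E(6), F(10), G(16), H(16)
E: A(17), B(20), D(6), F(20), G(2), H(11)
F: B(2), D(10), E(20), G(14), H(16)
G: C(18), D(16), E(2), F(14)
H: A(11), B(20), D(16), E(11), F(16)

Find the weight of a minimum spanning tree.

Grow the tree from C using Prim:
Step 1: cheapest edge leaving the tree is C D (5); add D.
Step 2: cheapest edge leaving the tree is D E (6); add E.
Step 3: cheapest edge leaving the tree is E G (2); add G.
Step 4: cheapest edge leaving the tree is A D (7); add A.
Step 5: cheapest edge leaving the tree is D F (10); add F.
Step 6: cheapest edge leaving the tree is B F (2); add B.
Step 7: cheapest edge leaving the tree is A H (11); add H.
MST edges: C D, D E, E G, A D, D F, B F, A H; total weight 5+6+2+7+10+2+11 = 43.

43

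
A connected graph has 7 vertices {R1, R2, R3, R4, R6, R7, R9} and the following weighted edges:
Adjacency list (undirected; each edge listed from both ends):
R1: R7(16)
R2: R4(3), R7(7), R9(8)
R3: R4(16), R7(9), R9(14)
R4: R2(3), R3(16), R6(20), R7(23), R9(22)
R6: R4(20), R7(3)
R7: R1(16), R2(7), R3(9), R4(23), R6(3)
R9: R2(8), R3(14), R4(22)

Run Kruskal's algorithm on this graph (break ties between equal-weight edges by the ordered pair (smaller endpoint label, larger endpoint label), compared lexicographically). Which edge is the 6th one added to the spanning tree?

R1-R7

Kruskal's algorithm — process edges by increasing weight (ties by edge label):
R2—R4 (3): add. Components now {R6} {R2,R4} {R9} {R1} {R7} {R3}
R6—R7 (3): add. Components now {R6,R7} {R2,R4} {R9} {R1} {R3}
R2—R7 (7): add. Components now {R2,R4,R6,R7} {R9} {R1} {R3}
R2—R9 (8): add. Components now {R2,R4,R6,R7,R9} {R1} {R3}
R3—R7 (9): add. Components now {R2,R3,R4,R6,R7,R9} {R1}
R3—R9 (14): skip — R9 and R3 already connected.
R1—R7 (16): add. Components now {R1,R2,R3,R4,R6,R7,R9}
The 6th edge added is R1—R7.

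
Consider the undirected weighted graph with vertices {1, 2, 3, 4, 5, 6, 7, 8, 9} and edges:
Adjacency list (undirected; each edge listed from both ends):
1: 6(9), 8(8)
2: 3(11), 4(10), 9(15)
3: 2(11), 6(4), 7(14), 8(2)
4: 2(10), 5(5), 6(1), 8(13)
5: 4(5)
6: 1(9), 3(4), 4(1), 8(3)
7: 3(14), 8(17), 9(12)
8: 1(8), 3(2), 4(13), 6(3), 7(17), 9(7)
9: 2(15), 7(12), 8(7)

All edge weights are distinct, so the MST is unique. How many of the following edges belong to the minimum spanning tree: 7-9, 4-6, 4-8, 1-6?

2

Sort edges by weight, then run Kruskal:
4-6 (1): add — endpoints in different components.
3-8 (2): add — endpoints in different components.
6-8 (3): add — endpoints in different components.
3-6 (4): skip — 3 and 6 already connected.
4-5 (5): add — endpoints in different components.
8-9 (7): add — endpoints in different components.
1-8 (8): add — endpoints in different components.
1-6 (9): skip — 1 and 6 already connected.
2-4 (10): add — endpoints in different components.
2-3 (11): skip — 2 and 3 already connected.
7-9 (12): add — endpoints in different components.
MST edge set: {4-6, 3-8, 6-8, 4-5, 8-9, 1-8, 2-4, 7-9}.
Of the listed edges, {7-9, 4-6} are in the MST → 2.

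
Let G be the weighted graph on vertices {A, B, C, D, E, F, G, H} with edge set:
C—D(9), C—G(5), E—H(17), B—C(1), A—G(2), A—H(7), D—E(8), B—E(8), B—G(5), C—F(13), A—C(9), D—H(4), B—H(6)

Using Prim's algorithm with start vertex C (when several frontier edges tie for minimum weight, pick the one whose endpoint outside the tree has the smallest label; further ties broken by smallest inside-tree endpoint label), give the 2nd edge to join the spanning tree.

Grow the tree from C using Prim:
Step 1: cheapest edge leaving the tree is B—C (1); add B.
Step 2: cheapest edge leaving the tree is B—G (5); add G.
Step 3: cheapest edge leaving the tree is A—G (2); add A.
Step 4: cheapest edge leaving the tree is B—H (6); add H.
Step 5: cheapest edge leaving the tree is D—H (4); add D.
Step 6: cheapest edge leaving the tree is B—E (8); add E.
Step 7: cheapest edge leaving the tree is C—F (13); add F.
The 2nd edge added is B—G.

B-G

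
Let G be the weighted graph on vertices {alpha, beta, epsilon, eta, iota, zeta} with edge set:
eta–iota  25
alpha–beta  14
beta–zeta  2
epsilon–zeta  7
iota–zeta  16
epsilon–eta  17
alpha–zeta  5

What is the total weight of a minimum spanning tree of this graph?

47

Prim's algorithm from eta:
Step 1: cheapest edge leaving the tree is epsilon–eta (17); add epsilon.
Step 2: cheapest edge leaving the tree is epsilon–zeta (7); add zeta.
Step 3: cheapest edge leaving the tree is beta–zeta (2); add beta.
Step 4: cheapest edge leaving the tree is alpha–zeta (5); add alpha.
Step 5: cheapest edge leaving the tree is iota–zeta (16); add iota.
MST edges: epsilon–eta, epsilon–zeta, beta–zeta, alpha–zeta, iota–zeta; total weight 17+7+2+5+16 = 47.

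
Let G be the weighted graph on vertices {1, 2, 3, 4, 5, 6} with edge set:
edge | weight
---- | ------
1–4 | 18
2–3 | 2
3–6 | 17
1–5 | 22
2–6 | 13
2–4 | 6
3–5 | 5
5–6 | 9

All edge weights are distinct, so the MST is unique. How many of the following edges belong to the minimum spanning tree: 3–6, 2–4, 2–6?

1

Kruskal's algorithm — process edges by increasing weight (ties by edge label):
2–3 (2): add. Components now {1} {2,3} {4} {5} {6}
3–5 (5): add. Components now {1} {2,3,5} {4} {6}
2–4 (6): add. Components now {1} {2,3,4,5} {6}
5–6 (9): add. Components now {1} {2,3,4,5,6}
2–6 (13): skip — 2 and 6 already connected.
3–6 (17): skip — 3 and 6 already connected.
1–4 (18): add. Components now {1,2,3,4,5,6}
MST edge set: {2–3, 3–5, 2–4, 5–6, 1–4}.
Of the listed edges, {2–4} are in the MST → 1.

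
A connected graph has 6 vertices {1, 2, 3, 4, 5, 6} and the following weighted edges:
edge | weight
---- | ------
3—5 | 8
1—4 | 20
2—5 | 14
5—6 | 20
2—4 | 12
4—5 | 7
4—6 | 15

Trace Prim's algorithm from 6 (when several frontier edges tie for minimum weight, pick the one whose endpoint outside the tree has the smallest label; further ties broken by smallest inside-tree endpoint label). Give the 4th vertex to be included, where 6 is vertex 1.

3

Grow the tree from 6 using Prim:
Step 1: frontier [4—6 15, 5—6 20] → take 4—6 (15); add 4.
Step 2: frontier [4—5 7, 2—4 12, 1—4 20, 5—6 20] → take 4—5 (7); add 5.
Step 3: frontier [2—4 12, 1—4 20, 3—5 8, 2—5 14] → take 3—5 (8); add 3.
Step 4: frontier [2—4 12, 1—4 20, 2—5 14] → take 2—4 (12); add 2.
Step 5: frontier [1—4 20] → take 1—4 (20); add 1.
Vertex order: 6, 4, 5, 3, 2, 1. The 4th vertex is 3.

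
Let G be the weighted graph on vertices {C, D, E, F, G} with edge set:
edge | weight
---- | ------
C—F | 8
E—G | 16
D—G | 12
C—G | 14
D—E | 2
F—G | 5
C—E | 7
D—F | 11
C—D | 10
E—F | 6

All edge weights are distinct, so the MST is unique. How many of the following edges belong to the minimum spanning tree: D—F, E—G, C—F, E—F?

Kruskal: consider edges lightest-first.
D—E (2): add — endpoints in different components.
F—G (5): add — endpoints in different components.
E—F (6): add — endpoints in different components.
C—E (7): add — endpoints in different components.
MST edge set: {D—E, F—G, E—F, C—E}.
Of the listed edges, {E—F} are in the MST → 1.

1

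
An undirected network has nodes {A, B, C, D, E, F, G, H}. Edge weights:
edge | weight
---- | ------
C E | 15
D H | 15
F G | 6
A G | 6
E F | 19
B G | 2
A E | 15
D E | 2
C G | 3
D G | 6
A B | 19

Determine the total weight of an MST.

40

Prim's algorithm from E:
Step 1: frontier [D E 2, A E 15, C E 15, E F 19] → take D E (2); add D.
Step 2: frontier [D G 6, D H 15, A E 15, C E 15, E F 19] → take D G (6); add G.
Step 3: frontier [D H 15, A E 15, C E 15, E F 19, B G 2, C G 3, A G 6, F G 6] → take B G (2); add B.
Step 4: frontier [A B 19, D H 15, A E 15, C E 15, E F 19, C G 3, A G 6, F G 6] → take C G (3); add C.
Step 5: frontier [A B 19, D H 15, A E 15, E F 19, A G 6, F G 6] → take A G (6); add A.
Step 6: frontier [D H 15, E F 19, F G 6] → take F G (6); add F.
Step 7: frontier [D H 15] → take D H (15); add H.
MST edges: D E, D G, B G, C G, A G, F G, D H; total weight 2+6+2+3+6+6+15 = 40.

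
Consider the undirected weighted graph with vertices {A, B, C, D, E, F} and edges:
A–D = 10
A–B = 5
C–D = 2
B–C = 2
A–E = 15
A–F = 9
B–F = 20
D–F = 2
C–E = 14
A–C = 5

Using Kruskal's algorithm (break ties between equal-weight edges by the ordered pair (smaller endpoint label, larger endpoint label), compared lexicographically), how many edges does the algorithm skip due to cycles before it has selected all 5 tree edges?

3

Kruskal: consider edges lightest-first.
B–C (2): add — endpoints in different components.
C–D (2): add — endpoints in different components.
D–F (2): add — endpoints in different components.
A–B (5): add — endpoints in different components.
A–C (5): skip — A and C already connected.
A–F (9): skip — A and F already connected.
A–D (10): skip — A and D already connected.
C–E (14): add — endpoints in different components.
Edges rejected before the tree was complete: 3.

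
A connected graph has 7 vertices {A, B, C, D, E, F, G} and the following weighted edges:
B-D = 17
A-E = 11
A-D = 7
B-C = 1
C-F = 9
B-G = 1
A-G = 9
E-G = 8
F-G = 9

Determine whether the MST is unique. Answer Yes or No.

No

Sort edges by weight, then run Kruskal:
B-C (1): add. Components now {A} {B,C} {D} {E} {F} {G}
B-G (1): add. Components now {A} {B,C,G} {D} {E} {F}
A-D (7): add. Components now {A,D} {B,C,G} {E} {F}
E-G (8): add. Components now {A,D} {B,C,E,G} {F}
A-G (9): add. Components now {A,B,C,D,E,G} {F}
C-F (9): add. Components now {A,B,C,D,E,F,G}
Non-tree edge F-G has weight 9, equal to the heaviest edge on its tree cycle — swapping gives another MST of the same weight. Not unique.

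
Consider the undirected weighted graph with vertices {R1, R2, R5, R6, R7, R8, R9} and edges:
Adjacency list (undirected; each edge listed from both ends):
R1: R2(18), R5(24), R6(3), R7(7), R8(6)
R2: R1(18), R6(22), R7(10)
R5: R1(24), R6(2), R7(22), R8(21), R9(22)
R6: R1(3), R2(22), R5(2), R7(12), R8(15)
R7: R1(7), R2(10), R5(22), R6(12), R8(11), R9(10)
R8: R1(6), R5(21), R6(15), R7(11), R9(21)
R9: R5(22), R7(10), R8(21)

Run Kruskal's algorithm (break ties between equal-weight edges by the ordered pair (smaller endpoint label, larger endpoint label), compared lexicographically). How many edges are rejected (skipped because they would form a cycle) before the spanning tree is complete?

Kruskal's algorithm — process edges by increasing weight (ties by edge label):
R5-R6 (2): add. Components now {R5,R6} {R9} {R2} {R7} {R1} {R8}
R1-R6 (3): add. Components now {R1,R5,R6} {R9} {R2} {R7} {R8}
R1-R8 (6): add. Components now {R1,R5,R6,R8} {R9} {R2} {R7}
R1-R7 (7): add. Components now {R1,R5,R6,R7,R8} {R9} {R2}
R2-R7 (10): add. Components now {R1,R2,R5,R6,R7,R8} {R9}
R7-R9 (10): add. Components now {R1,R2,R5,R6,R7,R8,R9}
Edges rejected before the tree was complete: 0.

0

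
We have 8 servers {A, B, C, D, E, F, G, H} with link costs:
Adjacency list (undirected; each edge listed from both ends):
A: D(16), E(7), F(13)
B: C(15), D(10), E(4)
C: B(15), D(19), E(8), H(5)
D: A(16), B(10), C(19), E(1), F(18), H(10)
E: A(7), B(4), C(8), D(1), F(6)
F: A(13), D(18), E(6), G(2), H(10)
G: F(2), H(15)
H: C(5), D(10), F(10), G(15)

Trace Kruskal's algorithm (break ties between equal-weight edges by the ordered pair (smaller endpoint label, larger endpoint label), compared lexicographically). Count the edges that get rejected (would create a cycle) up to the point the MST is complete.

Sort edges by weight, then run Kruskal:
D–E (1): add — endpoints in different components.
F–G (2): add — endpoints in different components.
B–E (4): add — endpoints in different components.
C–H (5): add — endpoints in different components.
E–F (6): add — endpoints in different components.
A–E (7): add — endpoints in different components.
C–E (8): add — endpoints in different components.
Edges rejected before the tree was complete: 0.

0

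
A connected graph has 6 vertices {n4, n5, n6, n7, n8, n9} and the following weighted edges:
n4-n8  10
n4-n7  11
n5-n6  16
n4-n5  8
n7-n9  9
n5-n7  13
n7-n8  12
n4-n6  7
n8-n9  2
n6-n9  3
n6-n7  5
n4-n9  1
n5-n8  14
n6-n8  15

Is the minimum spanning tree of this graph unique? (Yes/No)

Kruskal's algorithm — process edges by increasing weight (ties by edge label):
n4-n9 (1): add. Components now {n8} {n5} {n7} {n4,n9} {n6}
n8-n9 (2): add. Components now {n4,n8,n9} {n5} {n7} {n6}
n6-n9 (3): add. Components now {n4,n6,n8,n9} {n5} {n7}
n6-n7 (5): add. Components now {n4,n6,n7,n8,n9} {n5}
n4-n6 (7): skip — n4 and n6 already connected.
n4-n5 (8): add. Components now {n4,n5,n6,n7,n8,n9}
Every non-tree edge has weight strictly greater than the heaviest edge on the tree path between its endpoints, so the MST is unique.

Yes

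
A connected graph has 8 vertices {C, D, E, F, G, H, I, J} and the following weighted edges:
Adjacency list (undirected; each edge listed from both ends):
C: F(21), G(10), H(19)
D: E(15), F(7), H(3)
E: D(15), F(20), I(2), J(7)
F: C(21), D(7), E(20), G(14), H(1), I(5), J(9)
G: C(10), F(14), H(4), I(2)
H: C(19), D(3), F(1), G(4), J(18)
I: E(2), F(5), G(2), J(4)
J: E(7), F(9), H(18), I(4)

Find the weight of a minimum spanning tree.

Grow the tree from J using Prim:
Step 1: cheapest edge leaving the tree is I—J (4); add I.
Step 2: cheapest edge leaving the tree is E—I (2); add E.
Step 3: cheapest edge leaving the tree is G—I (2); add G.
Step 4: cheapest edge leaving the tree is G—H (4); add H.
Step 5: cheapest edge leaving the tree is F—H (1); add F.
Step 6: cheapest edge leaving the tree is D—H (3); add D.
Step 7: cheapest edge leaving the tree is C—G (10); add C.
MST edges: I—J, E—I, G—I, G—H, F—H, D—H, C—G; total weight 4+2+2+4+1+3+10 = 26.

26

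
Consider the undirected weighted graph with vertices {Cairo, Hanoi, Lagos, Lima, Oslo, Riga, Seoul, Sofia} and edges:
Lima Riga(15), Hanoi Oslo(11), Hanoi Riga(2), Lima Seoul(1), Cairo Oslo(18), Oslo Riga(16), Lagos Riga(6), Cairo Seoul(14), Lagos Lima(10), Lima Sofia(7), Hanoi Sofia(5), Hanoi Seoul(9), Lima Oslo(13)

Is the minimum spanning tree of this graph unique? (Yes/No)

Yes

Kruskal's algorithm — process edges by increasing weight (ties by edge label):
Lima Seoul (1): add — endpoints in different components.
Hanoi Riga (2): add — endpoints in different components.
Hanoi Sofia (5): add — endpoints in different components.
Lagos Riga (6): add — endpoints in different components.
Lima Sofia (7): add — endpoints in different components.
Hanoi Seoul (9): skip — Seoul and Hanoi already connected.
Lagos Lima (10): skip — Lagos and Lima already connected.
Hanoi Oslo (11): add — endpoints in different components.
Lima Oslo (13): skip — Oslo and Lima already connected.
Cairo Seoul (14): add — endpoints in different components.
Every non-tree edge has weight strictly greater than the heaviest edge on the tree path between its endpoints, so the MST is unique.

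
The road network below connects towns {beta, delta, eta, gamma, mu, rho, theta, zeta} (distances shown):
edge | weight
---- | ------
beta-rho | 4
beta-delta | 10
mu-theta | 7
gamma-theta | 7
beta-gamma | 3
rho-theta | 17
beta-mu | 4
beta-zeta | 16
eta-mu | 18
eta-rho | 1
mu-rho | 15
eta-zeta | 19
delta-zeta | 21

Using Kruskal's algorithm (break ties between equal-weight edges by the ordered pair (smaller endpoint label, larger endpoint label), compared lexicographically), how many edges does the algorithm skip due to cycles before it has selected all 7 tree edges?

Kruskal's algorithm — process edges by increasing weight (ties by edge label):
eta-rho (1): add — endpoints in different components.
beta-gamma (3): add — endpoints in different components.
beta-mu (4): add — endpoints in different components.
beta-rho (4): add — endpoints in different components.
gamma-theta (7): add — endpoints in different components.
mu-theta (7): skip — theta and mu already connected.
beta-delta (10): add — endpoints in different components.
mu-rho (15): skip — rho and mu already connected.
beta-zeta (16): add — endpoints in different components.
Edges rejected before the tree was complete: 2.

2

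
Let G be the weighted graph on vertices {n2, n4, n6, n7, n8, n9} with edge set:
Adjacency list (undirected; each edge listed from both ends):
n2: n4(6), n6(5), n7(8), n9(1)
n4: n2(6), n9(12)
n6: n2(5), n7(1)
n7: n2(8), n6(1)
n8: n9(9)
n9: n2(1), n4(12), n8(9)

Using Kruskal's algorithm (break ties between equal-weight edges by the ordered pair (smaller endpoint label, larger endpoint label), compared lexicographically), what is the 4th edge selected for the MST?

Kruskal: consider edges lightest-first.
n2 n9 (1): add — endpoints in different components.
n6 n7 (1): add — endpoints in different components.
n2 n6 (5): add — endpoints in different components.
n2 n4 (6): add — endpoints in different components.
n2 n7 (8): skip — n2 and n7 already connected.
n8 n9 (9): add — endpoints in different components.
The 4th edge added is n2 n4.

n2-n4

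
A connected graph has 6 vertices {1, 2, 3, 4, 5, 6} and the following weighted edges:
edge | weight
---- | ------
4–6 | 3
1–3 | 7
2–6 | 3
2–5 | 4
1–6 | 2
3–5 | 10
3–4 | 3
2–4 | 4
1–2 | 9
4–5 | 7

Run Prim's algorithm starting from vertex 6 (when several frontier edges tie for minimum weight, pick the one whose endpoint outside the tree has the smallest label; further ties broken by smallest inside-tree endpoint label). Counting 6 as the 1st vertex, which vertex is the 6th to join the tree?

Prim, starting at 6.
Step 1: cheapest edge leaving the tree is 1–6 (2); add 1.
Step 2: cheapest edge leaving the tree is 2–6 (3); add 2.
Step 3: cheapest edge leaving the tree is 4–6 (3); add 4.
Step 4: cheapest edge leaving the tree is 3–4 (3); add 3.
Step 5: cheapest edge leaving the tree is 2–5 (4); add 5.
Vertex order: 6, 1, 2, 4, 3, 5. The 6th vertex is 5.

5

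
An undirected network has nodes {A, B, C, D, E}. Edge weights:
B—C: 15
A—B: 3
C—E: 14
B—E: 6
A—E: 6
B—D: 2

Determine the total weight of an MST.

Prim's algorithm from C:
Step 1: frontier [C—E 14, B—C 15] → take C—E (14); add E.
Step 2: frontier [B—C 15, A—E 6, B—E 6] → take A—E (6); add A.
Step 3: frontier [A—B 3, B—C 15, B—E 6] → take A—B (3); add B.
Step 4: frontier [B—D 2] → take B—D (2); add D.
MST edges: C—E, A—E, A—B, B—D; total weight 14+6+3+2 = 25.

25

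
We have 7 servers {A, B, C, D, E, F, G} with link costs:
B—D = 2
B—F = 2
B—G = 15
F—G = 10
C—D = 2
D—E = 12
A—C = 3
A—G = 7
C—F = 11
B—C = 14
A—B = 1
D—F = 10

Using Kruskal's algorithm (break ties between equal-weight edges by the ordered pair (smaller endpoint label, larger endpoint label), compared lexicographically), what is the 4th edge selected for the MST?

Kruskal's algorithm — process edges by increasing weight (ties by edge label):
A—B (1): add — endpoints in different components.
B—D (2): add — endpoints in different components.
B—F (2): add — endpoints in different components.
C—D (2): add — endpoints in different components.
A—C (3): skip — A and C already connected.
A—G (7): add — endpoints in different components.
D—F (10): skip — D and F already connected.
F—G (10): skip — F and G already connected.
C—F (11): skip — C and F already connected.
D—E (12): add — endpoints in different components.
The 4th edge added is C—D.

C-D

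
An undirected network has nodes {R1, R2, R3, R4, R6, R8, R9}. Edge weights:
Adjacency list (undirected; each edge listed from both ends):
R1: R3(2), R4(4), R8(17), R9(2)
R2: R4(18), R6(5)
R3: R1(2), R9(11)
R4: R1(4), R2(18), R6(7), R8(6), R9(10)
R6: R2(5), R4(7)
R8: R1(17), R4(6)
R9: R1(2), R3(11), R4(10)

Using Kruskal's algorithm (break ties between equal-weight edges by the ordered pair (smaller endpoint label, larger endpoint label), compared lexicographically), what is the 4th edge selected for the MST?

R2-R6

Kruskal: consider edges lightest-first.
R1—R3 (2): add — endpoints in different components.
R1—R9 (2): add — endpoints in different components.
R1—R4 (4): add — endpoints in different components.
R2—R6 (5): add — endpoints in different components.
R4—R8 (6): add — endpoints in different components.
R4—R6 (7): add — endpoints in different components.
The 4th edge added is R2—R6.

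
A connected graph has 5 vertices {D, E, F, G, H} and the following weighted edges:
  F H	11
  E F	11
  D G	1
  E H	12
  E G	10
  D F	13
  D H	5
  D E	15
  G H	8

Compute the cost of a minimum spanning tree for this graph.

Prim, starting at F.
Step 1: frontier [E F 11, F H 11, D F 13] → take E F (11); add E.
Step 2: frontier [E G 10, E H 12, D E 15, F H 11, D F 13] → take E G (10); add G.
Step 3: frontier [E H 12, D E 15, F H 11, D F 13, D G 1, G H 8] → take D G (1); add D.
Step 4: frontier [D H 5, E H 12, F H 11, G H 8] → take D H (5); add H.
MST edges: E F, E G, D G, D H; total weight 11+10+1+5 = 27.

27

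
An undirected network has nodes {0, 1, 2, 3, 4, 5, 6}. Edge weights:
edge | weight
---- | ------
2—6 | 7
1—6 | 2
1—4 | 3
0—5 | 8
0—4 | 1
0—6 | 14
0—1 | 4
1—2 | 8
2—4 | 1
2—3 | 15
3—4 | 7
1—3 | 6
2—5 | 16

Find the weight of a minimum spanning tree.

Kruskal: consider edges lightest-first.
0—4 (1): add — endpoints in different components.
2—4 (1): add — endpoints in different components.
1—6 (2): add — endpoints in different components.
1—4 (3): add — endpoints in different components.
0—1 (4): skip — 0 and 1 already connected.
1—3 (6): add — endpoints in different components.
2—6 (7): skip — 2 and 6 already connected.
3—4 (7): skip — 3 and 4 already connected.
0—5 (8): add — endpoints in different components.
MST edges: 0—4, 2—4, 1—6, 1—4, 1—3, 0—5; total weight 1+1+2+3+6+8 = 21.

21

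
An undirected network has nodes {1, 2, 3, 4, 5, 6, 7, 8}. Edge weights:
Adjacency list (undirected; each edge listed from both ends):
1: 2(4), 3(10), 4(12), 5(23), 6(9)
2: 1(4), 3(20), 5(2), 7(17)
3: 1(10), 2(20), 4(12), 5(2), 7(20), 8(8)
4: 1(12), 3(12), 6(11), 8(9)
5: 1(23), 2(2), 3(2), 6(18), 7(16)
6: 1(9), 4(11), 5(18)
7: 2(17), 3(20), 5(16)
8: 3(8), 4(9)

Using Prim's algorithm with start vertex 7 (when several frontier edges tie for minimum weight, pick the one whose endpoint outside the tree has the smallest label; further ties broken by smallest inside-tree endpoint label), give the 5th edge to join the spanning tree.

3-8

Grow the tree from 7 using Prim:
Step 1: cheapest edge leaving the tree is 5—7 (16); add 5.
Step 2: cheapest edge leaving the tree is 2—5 (2); add 2.
Step 3: cheapest edge leaving the tree is 3—5 (2); add 3.
Step 4: cheapest edge leaving the tree is 1—2 (4); add 1.
Step 5: cheapest edge leaving the tree is 3—8 (8); add 8.
Step 6: cheapest edge leaving the tree is 4—8 (9); add 4.
Step 7: cheapest edge leaving the tree is 1—6 (9); add 6.
The 5th edge added is 3—8.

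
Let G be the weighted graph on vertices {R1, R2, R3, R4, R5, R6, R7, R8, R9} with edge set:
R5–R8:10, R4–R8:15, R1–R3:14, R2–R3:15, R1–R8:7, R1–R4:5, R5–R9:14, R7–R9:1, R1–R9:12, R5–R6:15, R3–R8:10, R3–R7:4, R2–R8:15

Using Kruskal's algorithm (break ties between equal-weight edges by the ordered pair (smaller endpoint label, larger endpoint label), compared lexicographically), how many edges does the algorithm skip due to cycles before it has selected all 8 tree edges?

5

Kruskal's algorithm — process edges by increasing weight (ties by edge label):
R7–R9 (1): add — endpoints in different components.
R3–R7 (4): add — endpoints in different components.
R1–R4 (5): add — endpoints in different components.
R1–R8 (7): add — endpoints in different components.
R3–R8 (10): add — endpoints in different components.
R5–R8 (10): add — endpoints in different components.
R1–R9 (12): skip — R9 and R1 already connected.
R1–R3 (14): skip — R1 and R3 already connected.
R5–R9 (14): skip — R9 and R5 already connected.
R2–R3 (15): add — endpoints in different components.
R2–R8 (15): skip — R2 and R8 already connected.
R4–R8 (15): skip — R4 and R8 already connected.
R5–R6 (15): add — endpoints in different components.
Edges rejected before the tree was complete: 5.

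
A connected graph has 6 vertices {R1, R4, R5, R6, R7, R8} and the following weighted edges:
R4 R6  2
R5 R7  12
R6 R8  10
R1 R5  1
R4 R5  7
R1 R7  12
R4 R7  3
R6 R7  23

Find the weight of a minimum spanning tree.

Prim's algorithm from R6:
Step 1: frontier [R4 R6 2, R6 R8 10, R6 R7 23] → take R4 R6 (2); add R4.
Step 2: frontier [R4 R7 3, R4 R5 7, R6 R8 10, R6 R7 23] → take R4 R7 (3); add R7.
Step 3: frontier [R4 R5 7, R6 R8 10, R1 R7 12, R5 R7 12] → take R4 R5 (7); add R5.
Step 4: frontier [R1 R5 1, R6 R8 10, R1 R7 12] → take R1 R5 (1); add R1.
Step 5: frontier [R6 R8 10] → take R6 R8 (10); add R8.
MST edges: R4 R6, R4 R7, R4 R5, R1 R5, R6 R8; total weight 2+3+7+1+10 = 23.

23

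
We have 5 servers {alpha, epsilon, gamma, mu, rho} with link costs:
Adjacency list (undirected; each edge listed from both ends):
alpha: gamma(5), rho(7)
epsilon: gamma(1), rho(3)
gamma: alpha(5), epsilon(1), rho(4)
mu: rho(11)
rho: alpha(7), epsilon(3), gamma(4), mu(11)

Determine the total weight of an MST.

Kruskal: consider edges lightest-first.
epsilon–gamma (1): add — endpoints in different components.
epsilon–rho (3): add — endpoints in different components.
gamma–rho (4): skip — gamma and rho already connected.
alpha–gamma (5): add — endpoints in different components.
alpha–rho (7): skip — alpha and rho already connected.
mu–rho (11): add — endpoints in different components.
MST edges: epsilon–gamma, epsilon–rho, alpha–gamma, mu–rho; total weight 1+3+5+11 = 20.

20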